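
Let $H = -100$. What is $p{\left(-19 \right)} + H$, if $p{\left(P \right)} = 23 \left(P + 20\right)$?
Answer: $-77$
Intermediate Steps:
$p{\left(P \right)} = 460 + 23 P$ ($p{\left(P \right)} = 23 \left(20 + P\right) = 460 + 23 P$)
$p{\left(-19 \right)} + H = \left(460 + 23 \left(-19\right)\right) - 100 = \left(460 - 437\right) - 100 = 23 - 100 = -77$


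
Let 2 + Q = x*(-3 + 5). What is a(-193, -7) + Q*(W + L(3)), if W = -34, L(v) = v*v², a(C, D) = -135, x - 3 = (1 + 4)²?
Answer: -513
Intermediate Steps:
x = 28 (x = 3 + (1 + 4)² = 3 + 5² = 3 + 25 = 28)
L(v) = v³
Q = 54 (Q = -2 + 28*(-3 + 5) = -2 + 28*2 = -2 + 56 = 54)
a(-193, -7) + Q*(W + L(3)) = -135 + 54*(-34 + 3³) = -135 + 54*(-34 + 27) = -135 + 54*(-7) = -135 - 378 = -513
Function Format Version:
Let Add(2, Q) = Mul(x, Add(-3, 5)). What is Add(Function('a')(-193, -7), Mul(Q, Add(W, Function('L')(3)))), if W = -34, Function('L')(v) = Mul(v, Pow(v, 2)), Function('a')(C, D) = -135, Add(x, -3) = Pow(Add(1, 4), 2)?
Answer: -513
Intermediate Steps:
x = 28 (x = Add(3, Pow(Add(1, 4), 2)) = Add(3, Pow(5, 2)) = Add(3, 25) = 28)
Function('L')(v) = Pow(v, 3)
Q = 54 (Q = Add(-2, Mul(28, Add(-3, 5))) = Add(-2, Mul(28, 2)) = Add(-2, 56) = 54)
Add(Function('a')(-193, -7), Mul(Q, Add(W, Function('L')(3)))) = Add(-135, Mul(54, Add(-34, Pow(3, 3)))) = Add(-135, Mul(54, Add(-34, 27))) = Add(-135, Mul(54, -7)) = Add(-135, -378) = -513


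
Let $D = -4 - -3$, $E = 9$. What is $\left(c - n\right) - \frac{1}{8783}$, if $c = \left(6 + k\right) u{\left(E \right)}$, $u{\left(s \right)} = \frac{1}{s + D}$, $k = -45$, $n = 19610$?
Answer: $- \frac{1378219585}{70264} \approx -19615.0$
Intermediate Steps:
$D = -1$ ($D = -4 + 3 = -1$)
$u{\left(s \right)} = \frac{1}{-1 + s}$ ($u{\left(s \right)} = \frac{1}{s - 1} = \frac{1}{-1 + s}$)
$c = - \frac{39}{8}$ ($c = \frac{6 - 45}{-1 + 9} = - \frac{39}{8} \approx -4.875$)
$\left(c - n\right) - \frac{1}{8783} = \left(- \frac{39}{8} - 19610\right) - \frac{1}{8783} = - \frac{156919}{8} - \frac{1}{8783} = - \frac{1378219585}{70264}$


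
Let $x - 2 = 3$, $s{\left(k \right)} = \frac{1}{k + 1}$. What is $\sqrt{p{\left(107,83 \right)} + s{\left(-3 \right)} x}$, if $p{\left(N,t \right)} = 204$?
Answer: $\frac{\sqrt{806}}{2} \approx 14.195$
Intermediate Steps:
$s{\left(k \right)} = \frac{1}{1 + k}$
$x = 5$ ($x = 2 + 3 = 5$)
$\sqrt{p{\left(107,83 \right)} + s{\left(-3 \right)} x} = \sqrt{204 + \frac{1}{1 - 3} \cdot 5} = \sqrt{204 + \frac{1}{-2} \cdot 5} = \sqrt{204 - \frac{5}{2}} = \sqrt{\frac{403}{2}} = \frac{\sqrt{806}}{2}$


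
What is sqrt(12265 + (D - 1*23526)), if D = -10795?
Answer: 2*I*sqrt(5514) ≈ 148.51*I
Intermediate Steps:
sqrt(12265 + (D - 1*23526)) = sqrt(12265 + (-10795 - 1*23526)) = sqrt(12265 + (-10795 - 23526)) = sqrt(12265 - 34321) = sqrt(-22056) = 2*I*sqrt(5514)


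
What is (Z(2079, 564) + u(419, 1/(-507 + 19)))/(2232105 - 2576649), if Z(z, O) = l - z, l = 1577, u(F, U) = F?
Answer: 83/344544 ≈ 0.00024090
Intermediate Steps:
Z(z, O) = 1577 - z
(Z(2079, 564) + u(419, 1/(-507 + 19)))/(2232105 - 2576649) = ((1577 - 1*2079) + 419)/(2232105 - 2576649) = ((1577 - 2079) + 419)/(-344544) = (-502 + 419)*(-1/344544) = -83*(-1/344544) = 83/344544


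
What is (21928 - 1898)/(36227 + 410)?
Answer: 20030/36637 ≈ 0.54671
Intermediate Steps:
(21928 - 1898)/(36227 + 410) = 20030/36637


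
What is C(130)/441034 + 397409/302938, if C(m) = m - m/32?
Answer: 1402472257283/1068847663136 ≈ 1.3121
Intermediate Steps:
C(m) = 31*m/32 (C(m) = m - m/32 = 31*m/32)
C(130)/441034 + 397409/302938 = ((31/32)*130)/441034 + 397409/302938 = (2015/16)*(1/441034) + 397409*(1/302938) = 2015/7056544 + 397409/302938 = 1402472257283/1068847663136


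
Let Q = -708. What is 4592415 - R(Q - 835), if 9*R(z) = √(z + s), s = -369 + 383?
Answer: 4592415 - I*√1529/9 ≈ 4.5924e+6 - 4.3447*I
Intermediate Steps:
s = 14
R(z) = √(14 + z)/9 (R(z) = √(z + 14)/9 = √(14 + z)/9)
4592415 - R(Q - 835) = 4592415 - √(14 + (-708 - 835))/9 = 4592415 - √(14 - 1543)/9 = 4592415 - √(-1529)/9 = 4592415 - I*√1529/9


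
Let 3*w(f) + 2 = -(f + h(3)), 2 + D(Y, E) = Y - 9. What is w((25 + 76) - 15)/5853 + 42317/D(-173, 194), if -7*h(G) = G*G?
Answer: -5201421109/22615992 ≈ -229.99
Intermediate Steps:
h(G) = -G²/7 (h(G) = -G*G/7 = -G²/7)
D(Y, E) = -11 + Y (D(Y, E) = -2 + (Y - 9) = -2 + (-9 + Y) = -11 + Y)
w(f) = -5/21 - f/3 (w(f) = -⅔ + (-(f - ⅐*3²))/3 = -⅔ + (-(f - ⅐*9))/3 = -⅔ + (-(f - 9/7))/3 = -⅔ + (-(-9/7 + f))/3 = -⅔ + (9/7 - f)/3 = -⅔ + (3/7 - f/3) = -5/21 - f/3)
w((25 + 76) - 15)/5853 + 42317/D(-173, 194) = (-5/21 - ((25 + 76) - 15)/3)/5853 + 42317/(-11 - 173) = (-5/21 - (101 - 15)/3)*(1/5853) + 42317/(-184) = (-5/21 - ⅓*86)*(1/5853) + 42317*(-1/184) = (-5/21 - 86/3)*(1/5853) - 42317/184 = -607/21*1/5853 - 42317/184 = -607/122913 - 42317/184 = -5201421109/22615992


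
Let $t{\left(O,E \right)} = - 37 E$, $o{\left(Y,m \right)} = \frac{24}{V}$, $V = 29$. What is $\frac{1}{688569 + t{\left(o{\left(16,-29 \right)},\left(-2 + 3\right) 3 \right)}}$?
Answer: $\frac{1}{688458} \approx 1.4525 \cdot 10^{-6}$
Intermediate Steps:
$o{\left(Y,m \right)} = \frac{24}{29}$
$\frac{1}{688569 + t{\left(o{\left(16,-29 \right)},\left(-2 + 3\right) 3 \right)}} = \frac{1}{688569 - 37 \left(-2 + 3\right) 3} = \frac{1}{688569 - 37 \cdot 1 \cdot 3} = \frac{1}{688569 - 111} = \frac{1}{688458}$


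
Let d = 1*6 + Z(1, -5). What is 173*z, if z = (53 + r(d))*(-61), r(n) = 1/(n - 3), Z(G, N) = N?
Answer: -1108065/2 ≈ -5.5403e+5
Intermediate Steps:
d = 1 (d = 1*6 - 5 = 6 - 5 = 1)
r(n) = 1/(-3 + n)
z = -6405/2 (z = (53 + 1/(-3 + 1))*(-61) = (53 + 1/(-2))*(-61) = (53 - ½)*(-61) = (105/2)*(-61) = -6405/2 ≈ -3202.5)
173*z = 173*(-6405/2) = -1108065/2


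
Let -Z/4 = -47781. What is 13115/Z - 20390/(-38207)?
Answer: 4398103165/7302274668 ≈ 0.60229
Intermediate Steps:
Z = 191124 (Z = -4*(-47781) = 191124)
13115/Z - 20390/(-38207) = 13115/191124 - 20390/(-38207) = 13115*(1/191124) - 20390*(-1/38207) = 13115/191124 + 20390/38207 = 4398103165/7302274668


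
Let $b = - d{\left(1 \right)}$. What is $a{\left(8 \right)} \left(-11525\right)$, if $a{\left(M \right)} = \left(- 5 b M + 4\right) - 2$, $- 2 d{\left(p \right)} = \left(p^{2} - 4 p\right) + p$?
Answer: $-484050$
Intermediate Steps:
$d{\left(p \right)} = - \frac{p^{2}}{2} + \frac{3 p}{2}$ ($d{\left(p \right)} = - \frac{\left(p^{2} - 4 p\right) + p}{2} = - \frac{p^{2} - 3 p}{2} = - \frac{p^{2}}{2} + \frac{3 p}{2}$)
$b = -1$ ($b = - \frac{1 \left(3 - 1\right)}{2} = - \frac{1 \cdot 2}{2} = \left(-1\right) 1 = -1$)
$a{\left(M \right)} = 2 + 5 M$ ($a{\left(M \right)} = \left(\left(-5\right) \left(-1\right) M + 4\right) - 2 = \left(5 M + 4\right) - 2 = \left(4 + 5 M\right) - 2 = 2 + 5 M$)
$a{\left(8 \right)} \left(-11525\right) = \left(2 + 5 \cdot 8\right) \left(-11525\right) = \left(2 + 40\right) \left(-11525\right) = 42 \left(-11525\right) = -484050$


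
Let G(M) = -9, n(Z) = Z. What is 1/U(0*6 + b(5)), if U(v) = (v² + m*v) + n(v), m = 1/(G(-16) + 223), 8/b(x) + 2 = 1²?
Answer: 107/5988 ≈ 0.017869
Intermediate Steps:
b(x) = -8 (b(x) = 8/(-2 + 1²) = 8/(-2 + 1) = 8/(-1) = 8*(-1) = -8)
m = 1/214 (m = 1/(-9 + 223) = 1/214 ≈ 0.0046729)
U(v) = v² + 215*v/214 (U(v) = (v² + v/214) + v = v² + 215*v/214)
1/U(0*6 + b(5)) = 1/((0*6 - 8)*(215 + 214*(0*6 - 8))/214) = 1/((0 - 8)*(215 + 214*(0 - 8))/214) = 1/((1/214)*(-8)*(215 + 214*(-8))) = 1/((1/214)*(-8)*(215 - 1712)) = 1/((1/214)*(-8)*(-1497)) = 1/(5988/107) = 107/5988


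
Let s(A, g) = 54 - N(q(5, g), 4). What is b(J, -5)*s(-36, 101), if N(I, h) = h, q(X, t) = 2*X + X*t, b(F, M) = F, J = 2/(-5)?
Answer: -20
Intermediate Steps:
J = -⅖ (J = 2*(-⅕) = -⅖ ≈ -0.40000)
s(A, g) = 50 (s(A, g) = 54 - 1*4 = 54 - 4 = 50)
b(J, -5)*s(-36, 101) = -⅖*50 = -20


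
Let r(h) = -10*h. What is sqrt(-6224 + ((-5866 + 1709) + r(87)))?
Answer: I*sqrt(11251) ≈ 106.07*I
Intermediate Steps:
sqrt(-6224 + ((-5866 + 1709) + r(87))) = sqrt(-6224 + ((-5866 + 1709) - 10*87)) = sqrt(-6224 + (-4157 - 870)) = sqrt(-6224 - 5027) = sqrt(-11251) = I*sqrt(11251)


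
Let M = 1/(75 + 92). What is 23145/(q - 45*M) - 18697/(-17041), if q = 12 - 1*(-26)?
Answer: 65984938612/107375341 ≈ 614.53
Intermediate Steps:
q = 38 (q = 12 + 26 = 38)
M = 1/167 ≈ 0.0059880
23145/(q - 45*M) - 18697/(-17041) = 23145/(38 - 45*1/167) - 18697/(-17041) = 23145/(38 - 45/167) - 18697*(-1/17041) = 23145/(6301/167) + 18697/17041 = 23145*(167/6301) + 18697/17041 = 3865215/6301 + 18697/17041 = 65984938612/107375341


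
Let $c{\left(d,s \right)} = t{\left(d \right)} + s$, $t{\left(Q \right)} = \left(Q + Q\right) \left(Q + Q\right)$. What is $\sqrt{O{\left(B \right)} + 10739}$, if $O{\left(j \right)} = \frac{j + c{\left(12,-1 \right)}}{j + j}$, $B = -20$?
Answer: $\frac{\sqrt{171602}}{4} \approx 103.56$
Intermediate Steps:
$t{\left(Q \right)} = 4 Q^{2}$ ($t{\left(Q \right)} = 2 Q 2 Q = 4 Q^{2}$)
$c{\left(d,s \right)} = s + 4 d^{2}$ ($c{\left(d,s \right)} = 4 d^{2} + s = s + 4 d^{2}$)
$O{\left(j \right)} = \frac{575 + j}{2 j}$ ($O{\left(j \right)} = \frac{j - \left(1 - 4 \cdot 12^{2}\right)}{j + j} = \frac{j + \left(-1 + 4 \cdot 144\right)}{2 j} = \left(j + \left(-1 + 576\right)\right) \frac{1}{2 j} = \left(j + 575\right) \frac{1}{2 j} = \left(575 + j\right) \frac{1}{2 j} = \frac{575 + j}{2 j}$)
$\sqrt{O{\left(B \right)} + 10739} = \sqrt{\frac{575 - 20}{2 \left(-20\right)} + 10739} = \sqrt{\frac{1}{2} \left(- \frac{1}{20}\right) 555 + 10739} = \sqrt{- \frac{111}{8} + 10739} = \sqrt{\frac{85801}{8}} = \frac{\sqrt{171602}}{4}$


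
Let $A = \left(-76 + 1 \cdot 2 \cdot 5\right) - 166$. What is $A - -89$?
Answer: $-143$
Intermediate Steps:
$A = -232$ ($A = \left(-76 + 2 \cdot 5\right) - 166 = \left(-76 + 10\right) - 166 = -66 - 166 = -232$)
$A - -89 = -232 - -89 = -232 + 89 = -143$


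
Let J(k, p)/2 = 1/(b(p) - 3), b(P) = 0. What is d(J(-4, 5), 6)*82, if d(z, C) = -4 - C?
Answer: -820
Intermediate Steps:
J(k, p) = -2/3 (J(k, p) = 2/(0 - 3) = 2/(-3) = 2*(-1/3) = -2/3)
d(J(-4, 5), 6)*82 = (-4 - 1*6)*82 = (-4 - 6)*82 = -10*82 = -820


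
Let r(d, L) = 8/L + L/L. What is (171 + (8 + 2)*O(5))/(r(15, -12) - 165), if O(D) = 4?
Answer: -633/494 ≈ -1.2814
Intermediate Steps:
r(d, L) = 1 + 8/L (r(d, L) = 8/L + 1 = 1 + 8/L)
(171 + (8 + 2)*O(5))/(r(15, -12) - 165) = (171 + (8 + 2)*4)/((8 - 12)/(-12) - 165) = (171 + 10*4)/(-1/12*(-4) - 165) = (171 + 40)/(⅓ - 165) = 211/(-494/3) = 211*(-3/494) = -633/494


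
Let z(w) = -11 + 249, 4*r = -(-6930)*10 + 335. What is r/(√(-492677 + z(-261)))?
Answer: -69635*I*√492439/1969756 ≈ -24.808*I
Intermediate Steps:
r = 69635/4 (r = (-(-6930)*10 + 335)/4 = (-495*(-140) + 335)/4 = (69300 + 335)/4 = (¼)*69635 = 69635/4 ≈ 17409.)
z(w) = 238
r/(√(-492677 + z(-261))) = 69635/(4*(√(-492677 + 238))) = 69635/(4*(√(-492439))) = 69635/(4*((I*√492439))) = 69635*(-I*√492439/492439)/4 = -69635*I*√492439/1969756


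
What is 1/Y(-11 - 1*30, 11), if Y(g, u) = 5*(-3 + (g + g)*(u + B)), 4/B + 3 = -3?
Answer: -3/12755 ≈ -0.00023520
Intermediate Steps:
B = -2/3 (B = 4/(-3 - 3) = 4/(-6) = 4*(-1/6) = -2/3 ≈ -0.66667)
Y(g, u) = -15 + 10*g*(-2/3 + u) (Y(g, u) = 5*(-3 + (g + g)*(u - 2/3)) = 5*(-3 + (2*g)*(-2/3 + u)) = 5*(-3 + 2*g*(-2/3 + u)) = -15 + 10*g*(-2/3 + u))
1/Y(-11 - 1*30, 11) = 1/(-15 - 20*(-11 - 1*30)/3 + 10*(-11 - 1*30)*11) = 1/(-15 - 20*(-11 - 30)/3 + 10*(-11 - 30)*11) = 1/(-15 - 20/3*(-41) + 10*(-41)*11) = 1/(-15 + 820/3 - 4510) = 1/(-12755/3) = -3/12755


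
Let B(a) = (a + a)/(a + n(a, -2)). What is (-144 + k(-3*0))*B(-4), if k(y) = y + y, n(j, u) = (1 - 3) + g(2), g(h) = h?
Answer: -288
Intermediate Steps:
n(j, u) = 0 (n(j, u) = (1 - 3) + 2 = -2 + 2 = 0)
k(y) = 2*y
B(a) = 2 (B(a) = (a + a)/(a + 0) = (2*a)/a = 2)
(-144 + k(-3*0))*B(-4) = (-144 + 2*(-3*0))*2 = (-144 + 2*0)*2 = (-144 + 0)*2 = -144*2 = -288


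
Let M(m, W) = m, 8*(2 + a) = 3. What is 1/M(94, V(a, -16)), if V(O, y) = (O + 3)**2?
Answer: 1/94 ≈ 0.010638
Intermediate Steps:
a = -13/8 (a = -2 + (1/8)*3 = -2 + 3/8 = -13/8 ≈ -1.6250)
V(O, y) = (3 + O)**2
1/M(94, V(a, -16)) = 1/94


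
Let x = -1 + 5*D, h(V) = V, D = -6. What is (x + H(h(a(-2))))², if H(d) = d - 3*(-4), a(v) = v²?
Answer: 225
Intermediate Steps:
x = -31 (x = -1 + 5*(-6) = -1 - 30 = -31)
H(d) = 12 + d (H(d) = d + 12 = 12 + d)
(x + H(h(a(-2))))² = (-31 + (12 + (-2)²))² = (-31 + (12 + 4))² = (-31 + 16)² = (-15)² = 225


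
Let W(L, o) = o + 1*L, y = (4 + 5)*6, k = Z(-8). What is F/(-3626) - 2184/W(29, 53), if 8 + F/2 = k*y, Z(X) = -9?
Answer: -1959542/74333 ≈ -26.362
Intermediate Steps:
k = -9
y = 54 (y = 9*6 = 54)
F = -988 (F = -16 + 2*(-9*54) = -16 + 2*(-486) = -16 - 972 = -988)
W(L, o) = L + o (W(L, o) = o + L = L + o)
F/(-3626) - 2184/W(29, 53) = -988/(-3626) - 2184/(29 + 53) = -988*(-1/3626) - 2184/82 = 494/1813 - 2184*1/82 = 494/1813 - 1092/41 = -1959542/74333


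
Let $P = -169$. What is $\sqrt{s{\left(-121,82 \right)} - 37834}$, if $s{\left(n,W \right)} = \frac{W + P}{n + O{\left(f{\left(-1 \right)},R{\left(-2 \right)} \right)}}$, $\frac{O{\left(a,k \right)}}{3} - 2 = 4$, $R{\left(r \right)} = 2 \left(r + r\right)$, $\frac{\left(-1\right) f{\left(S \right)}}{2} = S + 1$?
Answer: $\frac{i \sqrt{401371945}}{103} \approx 194.51 i$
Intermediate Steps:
$f{\left(S \right)} = -2 - 2 S$ ($f{\left(S \right)} = - 2 \left(S + 1\right) = - 2 \left(1 + S\right) = -2 - 2 S$)
$R{\left(r \right)} = 4 r$ ($R{\left(r \right)} = 2 \cdot 2 r = 4 r$)
$O{\left(a,k \right)} = 18$ ($O{\left(a,k \right)} = 6 + 3 \cdot 4 = 6 + 12 = 18$)
$s{\left(n,W \right)} = \frac{-169 + W}{18 + n}$ ($s{\left(n,W \right)} = \frac{W - 169}{n + 18} = \frac{-169 + W}{18 + n}$)
$\sqrt{s{\left(-121,82 \right)} - 37834} = \sqrt{\frac{-169 + 82}{18 - 121} - 37834} = \sqrt{\frac{1}{-103} \left(-87\right) - 37834} = \sqrt{\left(- \frac{1}{103}\right) \left(-87\right) - 37834} = \sqrt{\frac{87}{103} - 37834} = \sqrt{- \frac{3896815}{103}} = \frac{i \sqrt{401371945}}{103}$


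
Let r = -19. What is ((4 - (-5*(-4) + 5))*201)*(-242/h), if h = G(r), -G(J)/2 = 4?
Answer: -510741/4 ≈ -1.2769e+5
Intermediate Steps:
G(J) = -8 (G(J) = -2*4 = -8)
h = -8
((4 - (-5*(-4) + 5))*201)*(-242/h) = ((4 - (-5*(-4) + 5))*201)*(-242/(-8)) = ((4 - (20 + 5))*201)*(-242*(-1/8)) = ((4 - 1*25)*201)*(121/4) = ((4 - 25)*201)*(121/4) = -21*201*(121/4) = -4221*121/4 = -510741/4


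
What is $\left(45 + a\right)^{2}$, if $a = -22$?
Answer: $529$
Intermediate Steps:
$\left(45 + a\right)^{2} = \left(45 - 22\right)^{2} = 23^{2} = 529$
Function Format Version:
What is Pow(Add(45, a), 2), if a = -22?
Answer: 529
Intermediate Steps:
Pow(Add(45, a), 2) = Pow(Add(45, -22), 2) = Pow(23, 2) = 529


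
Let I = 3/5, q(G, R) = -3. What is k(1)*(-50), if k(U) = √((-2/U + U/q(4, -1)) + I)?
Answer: -10*I*√390/3 ≈ -65.828*I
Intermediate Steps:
I = ⅗ (I = 3*(⅕) = ⅗ ≈ 0.60000)
k(U) = √(⅗ - 2/U - U/3) (k(U) = √((-2/U + U/(-3)) + ⅗) = √((-2/U + U*(-⅓)) + ⅗) = √((-2/U - U/3) + ⅗) = √(⅗ - 2/U - U/3))
k(1)*(-50) = (√(135 - 450/1 - 75*1)/15)*(-50) = (√(135 - 450*1 - 75)/15)*(-50) = (√(135 - 450 - 75)/15)*(-50) = (√(-390)/15)*(-50) = ((I*√390)/15)*(-50) = (I*√390/15)*(-50) = -10*I*√390/3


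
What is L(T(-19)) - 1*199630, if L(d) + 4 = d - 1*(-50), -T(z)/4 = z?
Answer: -199508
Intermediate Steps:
T(z) = -4*z
L(d) = 46 + d (L(d) = -4 + (d - 1*(-50)) = -4 + (d + 50) = -4 + (50 + d) = 46 + d)
L(T(-19)) - 1*199630 = (46 - 4*(-19)) - 1*199630 = (46 + 76) - 199630 = 122 - 199630 = -199508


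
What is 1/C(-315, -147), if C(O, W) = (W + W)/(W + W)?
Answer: 1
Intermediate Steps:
C(O, W) = 1 (C(O, W) = (2*W)/((2*W)) = (2*W)*(1/(2*W)) = 1)
1/C(-315, -147) = 1/1 = 1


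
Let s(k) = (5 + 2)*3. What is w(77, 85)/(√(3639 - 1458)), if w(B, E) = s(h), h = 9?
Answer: 7*√2181/727 ≈ 0.44967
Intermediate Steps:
s(k) = 21 (s(k) = 7*3 = 21)
w(B, E) = 21
w(77, 85)/(√(3639 - 1458)) = 21/(√(3639 - 1458)) = 21/(√2181) = 21*(√2181/2181) = 7*√2181/727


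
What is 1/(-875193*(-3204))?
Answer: 1/2804118372 ≈ 3.5662e-10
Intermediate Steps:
1/(-875193*(-3204)) = -1/875193*(-1/3204) = 1/2804118372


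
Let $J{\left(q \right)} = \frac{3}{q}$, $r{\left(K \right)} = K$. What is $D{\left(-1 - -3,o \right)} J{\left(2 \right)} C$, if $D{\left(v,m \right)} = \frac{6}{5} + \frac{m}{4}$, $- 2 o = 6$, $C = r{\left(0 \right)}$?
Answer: $0$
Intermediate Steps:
$C = 0$
$o = -3$ ($o = \left(- \frac{1}{2}\right) 6 = -3$)
$D{\left(v,m \right)} = \frac{6}{5} + \frac{m}{4}$ ($D{\left(v,m \right)} = 6 \cdot \frac{1}{5} + m \frac{1}{4} = \frac{6}{5} + \frac{m}{4}$)
$D{\left(-1 - -3,o \right)} J{\left(2 \right)} C = \left(\frac{6}{5} + \frac{1}{4} \left(-3\right)\right) \frac{3}{2} \cdot 0 = \left(\frac{6}{5} - \frac{3}{4}\right) 3 \cdot \frac{1}{2} \cdot 0 = \frac{9}{20} \cdot \frac{3}{2} \cdot 0 = \frac{27}{40} \cdot 0 = 0$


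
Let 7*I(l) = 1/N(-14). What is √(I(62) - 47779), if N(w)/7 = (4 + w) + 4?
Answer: I*√84282162/42 ≈ 218.58*I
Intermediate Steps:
N(w) = 56 + 7*w (N(w) = 7*((4 + w) + 4) = 7*(8 + w) = 56 + 7*w)
I(l) = -1/294 (I(l) = 1/(7*(56 + 7*(-14))) = 1/(7*(56 - 98)) = (⅐)/(-42) = (⅐)*(-1/42) = -1/294)
√(I(62) - 47779) = √(-1/294 - 47779) = √(-14047027/294) = I*√84282162/42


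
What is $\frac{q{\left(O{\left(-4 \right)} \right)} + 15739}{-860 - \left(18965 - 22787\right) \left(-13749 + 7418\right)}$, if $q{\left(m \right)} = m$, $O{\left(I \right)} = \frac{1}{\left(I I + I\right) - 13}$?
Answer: $- \frac{7869}{12098971} \approx -0.00065039$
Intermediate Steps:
$O{\left(I \right)} = \frac{1}{-13 + I + I^{2}}$ ($O{\left(I \right)} = \frac{1}{\left(I^{2} + I\right) - 13} = \frac{1}{\left(I + I^{2}\right) - 13} = \frac{1}{-13 + I + I^{2}}$)
$\frac{q{\left(O{\left(-4 \right)} \right)} + 15739}{-860 - \left(18965 - 22787\right) \left(-13749 + 7418\right)} = \frac{\frac{1}{-13 - 4 + \left(-4\right)^{2}} + 15739}{-860 - \left(18965 - 22787\right) \left(-13749 + 7418\right)} = \frac{\frac{1}{-13 - 4 + 16} + 15739}{-860 - \left(-3822\right) \left(-6331\right)} = \frac{\frac{1}{-1} + 15739}{-860 - 24197082} = \frac{-1 + 15739}{-860 - 24197082} = \frac{15738}{-24197942} = 15738 \left(- \frac{1}{24197942}\right) = - \frac{7869}{12098971}$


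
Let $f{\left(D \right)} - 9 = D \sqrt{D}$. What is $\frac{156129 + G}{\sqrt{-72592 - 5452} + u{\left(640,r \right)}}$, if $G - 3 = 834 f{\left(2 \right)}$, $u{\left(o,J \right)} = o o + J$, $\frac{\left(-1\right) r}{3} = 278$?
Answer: $\frac{5574137559}{13924143400} + \frac{28409237 \sqrt{2}}{6962071700} - \frac{27273 i \sqrt{19511}}{13924143400} - \frac{139 i \sqrt{39022}}{6962071700} \approx 0.40609 - 0.00027754 i$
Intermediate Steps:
$r = -834$ ($r = \left(-3\right) 278 = -834$)
$f{\left(D \right)} = 9 + D^{\frac{3}{2}}$ ($f{\left(D \right)} = 9 + D \sqrt{D} = 9 + D^{\frac{3}{2}}$)
$u{\left(o,J \right)} = J + o^{2}$ ($u{\left(o,J \right)} = o^{2} + J = J + o^{2}$)
$G = 7509 + 1668 \sqrt{2}$ ($G = 3 + 834 \left(9 + 2^{\frac{3}{2}}\right) = 3 + 834 \left(9 + 2 \sqrt{2}\right) = 3 + \left(7506 + 1668 \sqrt{2}\right) = 7509 + 1668 \sqrt{2} \approx 9867.9$)
$\frac{156129 + G}{\sqrt{-72592 - 5452} + u{\left(640,r \right)}} = \frac{156129 + \left(7509 + 1668 \sqrt{2}\right)}{\sqrt{-72592 - 5452} - \left(834 - 640^{2}\right)} = \frac{163638 + 1668 \sqrt{2}}{\sqrt{-78044} + \left(-834 + 409600\right)} = \frac{163638 + 1668 \sqrt{2}}{2 i \sqrt{19511} + 408766} = \frac{163638 + 1668 \sqrt{2}}{408766 + 2 i \sqrt{19511}}$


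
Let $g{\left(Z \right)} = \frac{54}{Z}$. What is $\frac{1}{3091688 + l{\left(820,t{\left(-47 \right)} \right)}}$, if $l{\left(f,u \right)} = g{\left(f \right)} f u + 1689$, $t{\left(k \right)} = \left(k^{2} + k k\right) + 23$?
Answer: $\frac{1}{3333191} \approx 3.0001 \cdot 10^{-7}$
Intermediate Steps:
$t{\left(k \right)} = 23 + 2 k^{2}$ ($t{\left(k \right)} = \left(k^{2} + k^{2}\right) + 23 = 2 k^{2} + 23 = 23 + 2 k^{2}$)
$l{\left(f,u \right)} = 1689 + 54 u$ ($l{\left(f,u \right)} = \frac{54}{f} f u + 1689 = 54 u + 1689 = 1689 + 54 u$)
$\frac{1}{3091688 + l{\left(820,t{\left(-47 \right)} \right)}} = \frac{1}{3091688 + \left(1689 + 54 \left(23 + 2 \left(-47\right)^{2}\right)\right)} = \frac{1}{3091688 + \left(1689 + 54 \left(23 + 2 \cdot 2209\right)\right)} = \frac{1}{3091688 + \left(1689 + 54 \left(23 + 4418\right)\right)} = \frac{1}{3091688 + \left(1689 + 54 \cdot 4441\right)} = \frac{1}{3091688 + \left(1689 + 239814\right)} = \frac{1}{3091688 + 241503} = \frac{1}{3333191}$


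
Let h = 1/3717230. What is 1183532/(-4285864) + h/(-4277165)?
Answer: -106916017831047189/387169516198411925 ≈ -0.27615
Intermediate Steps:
h = 1/3717230 ≈ 2.6902e-7
1183532/(-4285864) + h/(-4277165) = 1183532/(-4285864) + (1/3717230)/(-4277165) = 1183532*(-1/4285864) + (1/3717230)*(-1/4277165) = -295883/1071466 - 1/15899206052950 = -106916017831047189/387169516198411925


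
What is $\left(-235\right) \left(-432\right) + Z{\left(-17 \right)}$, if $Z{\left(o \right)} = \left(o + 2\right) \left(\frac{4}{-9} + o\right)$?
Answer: $\frac{305345}{3} \approx 1.0178 \cdot 10^{5}$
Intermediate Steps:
$Z{\left(o \right)} = \left(2 + o\right) \left(- \frac{4}{9} + o\right)$ ($Z{\left(o \right)} = \left(2 + o\right) \left(4 \left(- \frac{1}{9}\right) + o\right) = \left(2 + o\right) \left(- \frac{4}{9} + o\right)$)
$\left(-235\right) \left(-432\right) + Z{\left(-17 \right)} = \left(-235\right) \left(-432\right) + \left(- \frac{8}{9} + \left(-17\right)^{2} + \frac{14}{9} \left(-17\right)\right) = 101520 - - \frac{785}{3} = 101520 + \frac{785}{3} = \frac{305345}{3}$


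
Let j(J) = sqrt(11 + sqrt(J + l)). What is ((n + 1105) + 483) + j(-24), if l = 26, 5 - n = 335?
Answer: 1258 + sqrt(11 + sqrt(2)) ≈ 1261.5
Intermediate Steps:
n = -330 (n = 5 - 1*335 = 5 - 335 = -330)
j(J) = sqrt(11 + sqrt(26 + J)) (j(J) = sqrt(11 + sqrt(J + 26)) = sqrt(11 + sqrt(26 + J)))
((n + 1105) + 483) + j(-24) = ((-330 + 1105) + 483) + sqrt(11 + sqrt(26 - 24)) = (775 + 483) + sqrt(11 + sqrt(2)) = 1258 + sqrt(11 + sqrt(2))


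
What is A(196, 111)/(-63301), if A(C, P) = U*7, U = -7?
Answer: 7/9043 ≈ 0.00077408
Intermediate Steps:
A(C, P) = -49 (A(C, P) = -7*7 = -49)
A(196, 111)/(-63301) = -49/(-63301) = -49*(-1/63301) = 7/9043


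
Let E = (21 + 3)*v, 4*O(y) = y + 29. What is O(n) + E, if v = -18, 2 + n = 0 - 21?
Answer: -861/2 ≈ -430.50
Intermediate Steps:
n = -23 (n = -2 + (0 - 21) = -2 - 21 = -23)
O(y) = 29/4 + y/4 (O(y) = (y + 29)/4 = (29 + y)/4 = 29/4 + y/4)
E = -432 (E = (21 + 3)*(-18) = 24*(-18) = -432)
O(n) + E = (29/4 + (¼)*(-23)) - 432 = (29/4 - 23/4) - 432 = 3/2 - 432 = -861/2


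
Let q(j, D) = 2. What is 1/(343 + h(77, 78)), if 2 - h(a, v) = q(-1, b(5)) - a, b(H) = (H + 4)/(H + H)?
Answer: 1/420 ≈ 0.0023810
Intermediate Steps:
b(H) = (4 + H)/(2*H) (b(H) = (4 + H)/((2*H)) = (4 + H)*(1/(2*H)) = (4 + H)/(2*H))
h(a, v) = a (h(a, v) = 2 - (2 - a) = 2 + (-2 + a) = a)
1/(343 + h(77, 78)) = 1/(343 + 77) = 1/420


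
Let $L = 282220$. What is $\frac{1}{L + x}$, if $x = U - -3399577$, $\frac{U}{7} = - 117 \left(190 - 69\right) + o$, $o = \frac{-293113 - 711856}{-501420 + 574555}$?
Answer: $\frac{73135}{262013583447} \approx 2.7913 \cdot 10^{-7}$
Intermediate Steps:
$o = - \frac{1004969}{73135} \approx -13.741$
$U = - \frac{7254640148}{73135}$ ($U = 7 \left(- 117 \left(190 - 69\right) - \frac{1004969}{73135}\right) = 7 \left(\left(-117\right) 121 - \frac{1004969}{73135}\right) = 7 \left(-14157 - \frac{1004969}{73135}\right) = 7 \left(- \frac{1036377164}{73135}\right) = - \frac{7254640148}{73135} \approx -99195.0$)
$x = \frac{241373423747}{73135}$ ($x = - \frac{7254640148}{73135} - -3399577 = - \frac{7254640148}{73135} + 3399577 = \frac{241373423747}{73135} \approx 3.3004 \cdot 10^{6}$)
$\frac{1}{L + x} = \frac{1}{282220 + \frac{241373423747}{73135}} = \frac{1}{\frac{262013583447}{73135}} = \frac{73135}{262013583447}$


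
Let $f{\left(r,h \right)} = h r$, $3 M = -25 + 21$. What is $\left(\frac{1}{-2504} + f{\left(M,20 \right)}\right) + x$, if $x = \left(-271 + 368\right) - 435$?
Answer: $- \frac{2739379}{7512} \approx -364.67$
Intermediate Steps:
$x = -338$ ($x = 97 - 435 = -338$)
$M = - \frac{4}{3}$ ($M = \frac{-25 + 21}{3} = \frac{1}{3} \left(-4\right) = - \frac{4}{3} \approx -1.3333$)
$\left(\frac{1}{-2504} + f{\left(M,20 \right)}\right) + x = \left(\frac{1}{-2504} + 20 \left(- \frac{4}{3}\right)\right) - 338 = \left(- \frac{1}{2504} - \frac{80}{3}\right) - 338 = - \frac{200323}{7512} - 338 = - \frac{2739379}{7512}$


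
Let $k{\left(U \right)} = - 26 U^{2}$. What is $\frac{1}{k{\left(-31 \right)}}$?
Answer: $- \frac{1}{24986} \approx -4.0022 \cdot 10^{-5}$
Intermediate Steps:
$\frac{1}{k{\left(-31 \right)}} = \frac{1}{\left(-26\right) \left(-31\right)^{2}} = \frac{1}{\left(-26\right) 961} = \frac{1}{-24986} = - \frac{1}{24986}$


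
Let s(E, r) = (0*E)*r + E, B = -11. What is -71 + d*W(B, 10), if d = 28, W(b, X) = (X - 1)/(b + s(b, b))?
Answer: -907/11 ≈ -82.455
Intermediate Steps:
s(E, r) = E (s(E, r) = 0*r + E = 0 + E = E)
W(b, X) = (-1 + X)/(2*b) (W(b, X) = (X - 1)/(b + b) = (-1 + X)/((2*b)) = (-1 + X)*(1/(2*b)) = (-1 + X)/(2*b))
-71 + d*W(B, 10) = -71 + 28*((½)*(-1 + 10)/(-11)) = -71 + 28*((½)*(-1/11)*9) = -71 + 28*(-9/22) = -71 - 126/11 = -907/11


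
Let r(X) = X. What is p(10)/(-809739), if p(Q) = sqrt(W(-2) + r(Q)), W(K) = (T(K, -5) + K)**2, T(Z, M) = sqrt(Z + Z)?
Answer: -sqrt(10 - 8*I)/809739 ≈ -4.1703e-6 + 1.4629e-6*I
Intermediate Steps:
T(Z, M) = sqrt(2)*sqrt(Z) (T(Z, M) = sqrt(2*Z) = sqrt(2)*sqrt(Z))
W(K) = (K + sqrt(2)*sqrt(K))**2 (W(K) = (sqrt(2)*sqrt(K) + K)**2 = (K + sqrt(2)*sqrt(K))**2)
p(Q) = sqrt(Q + (-2 + 2*I)**2) (p(Q) = sqrt((-2 + sqrt(2)*sqrt(-2))**2 + Q) = sqrt((-2 + sqrt(2)*(I*sqrt(2)))**2 + Q) = sqrt((-2 + 2*I)**2 + Q) = sqrt(Q + (-2 + 2*I)**2))
p(10)/(-809739) = sqrt(10 - 8*I)/(-809739) = sqrt(10 - 8*I)*(-1/809739) = -sqrt(10 - 8*I)/809739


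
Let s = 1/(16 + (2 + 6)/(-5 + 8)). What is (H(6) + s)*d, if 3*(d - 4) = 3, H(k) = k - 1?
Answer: 1415/56 ≈ 25.268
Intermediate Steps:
H(k) = -1 + k
d = 5 (d = 4 + (⅓)*3 = 4 + 1 = 5)
s = 3/56 (s = 1/(16 + 8/3) = 1/(56/3) = 3/56 ≈ 0.053571)
(H(6) + s)*d = ((-1 + 6) + 3/56)*5 = (5 + 3/56)*5 = (283/56)*5 = 1415/56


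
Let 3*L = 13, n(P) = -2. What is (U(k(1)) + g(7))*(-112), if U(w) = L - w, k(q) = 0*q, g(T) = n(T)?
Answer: -784/3 ≈ -261.33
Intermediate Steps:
g(T) = -2
L = 13/3 (L = (⅓)*13 = 13/3 ≈ 4.3333)
k(q) = 0
U(w) = 13/3 - w
(U(k(1)) + g(7))*(-112) = ((13/3 - 1*0) - 2)*(-112) = ((13/3 + 0) - 2)*(-112) = (13/3 - 2)*(-112) = (7/3)*(-112) = -784/3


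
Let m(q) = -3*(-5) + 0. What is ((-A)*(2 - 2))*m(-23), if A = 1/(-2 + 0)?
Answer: 0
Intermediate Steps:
m(q) = 15 (m(q) = 15 + 0 = 15)
A = -½ (A = 1/(-2) = -½ ≈ -0.50000)
((-A)*(2 - 2))*m(-23) = ((-1*(-½))*(2 - 2))*15 = ((½)*0)*15 = 0*15 = 0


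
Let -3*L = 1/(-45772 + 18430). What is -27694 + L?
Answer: -2271628043/82026 ≈ -27694.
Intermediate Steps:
L = 1/82026 (L = -1/(3*(-45772 + 18430)) = -1/3/(-27342) = -1/3*(-1/27342) = 1/82026 ≈ 1.2191e-5)
-27694 + L = -27694 + 1/82026 = -2271628043/82026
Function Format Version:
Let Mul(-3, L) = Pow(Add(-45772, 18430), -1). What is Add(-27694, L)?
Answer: Rational(-2271628043, 82026) ≈ -27694.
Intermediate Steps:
L = Rational(1, 82026) (L = Mul(Rational(-1, 3), Pow(Add(-45772, 18430), -1)) = Mul(Rational(-1, 3), Pow(-27342, -1)) = Mul(Rational(-1, 3), Rational(-1, 27342)) = Rational(1, 82026) ≈ 1.2191e-5)
Add(-27694, L) = Add(-27694, Rational(1, 82026)) = Rational(-2271628043, 82026)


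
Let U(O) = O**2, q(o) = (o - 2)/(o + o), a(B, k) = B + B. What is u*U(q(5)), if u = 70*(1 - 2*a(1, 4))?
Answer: -189/10 ≈ -18.900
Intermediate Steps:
a(B, k) = 2*B
q(o) = (-2 + o)/(2*o) (q(o) = (-2 + o)/((2*o)) = (-2 + o)*(1/(2*o)) = (-2 + o)/(2*o))
u = -210 (u = 70*(1 - 4) = 70*(-3) = -210)
u*U(q(5)) = -210*(-2 + 5)**2/100 = -210*((1/2)*(1/5)*3)**2 = -210*(3/10)**2 = -210*9/100 = -189/10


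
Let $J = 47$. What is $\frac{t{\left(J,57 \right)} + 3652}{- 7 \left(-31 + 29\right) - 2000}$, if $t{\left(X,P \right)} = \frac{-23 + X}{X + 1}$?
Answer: $- \frac{2435}{1324} \approx -1.8391$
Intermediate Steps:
$t{\left(X,P \right)} = \frac{-23 + X}{1 + X}$
$\frac{t{\left(J,57 \right)} + 3652}{- 7 \left(-31 + 29\right) - 2000} = \frac{\frac{-23 + 47}{1 + 47} + 3652}{- 7 \left(-31 + 29\right) - 2000} = \frac{\frac{1}{48} \cdot 24 + 3652}{\left(-7\right) \left(-2\right) - 2000} = \frac{\frac{1}{48} \cdot 24 + 3652}{14 - 2000} = \frac{\frac{1}{2} + 3652}{-1986} = \frac{7305}{2} \left(- \frac{1}{1986}\right) = - \frac{2435}{1324}$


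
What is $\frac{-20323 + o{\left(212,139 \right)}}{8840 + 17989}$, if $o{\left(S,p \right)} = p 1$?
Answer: $- \frac{6728}{8943} \approx -0.75232$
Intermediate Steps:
$o{\left(S,p \right)} = p$
$\frac{-20323 + o{\left(212,139 \right)}}{8840 + 17989} = \frac{-20323 + 139}{8840 + 17989} = - \frac{20184}{26829} = \left(-20184\right) \frac{1}{26829} = - \frac{6728}{8943}$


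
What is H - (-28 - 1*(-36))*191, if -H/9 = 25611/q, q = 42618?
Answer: -21783601/14206 ≈ -1533.4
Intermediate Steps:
H = -76833/14206 (H = -230499/42618 = -9*8537/14206 = -76833/14206 ≈ -5.4085)
H - (-28 - 1*(-36))*191 = -76833/14206 - (-28 - 1*(-36))*191 = -76833/14206 - (-28 + 36)*191 = -76833/14206 - 8*191 = -76833/14206 - 1*1528 = -76833/14206 - 1528 = -21783601/14206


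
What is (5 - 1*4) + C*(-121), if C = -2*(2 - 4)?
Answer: -483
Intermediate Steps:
C = 4 (C = -2*(-2) = 4)
(5 - 1*4) + C*(-121) = (5 - 1*4) + 4*(-121) = (5 - 4) - 484 = 1 - 484 = -483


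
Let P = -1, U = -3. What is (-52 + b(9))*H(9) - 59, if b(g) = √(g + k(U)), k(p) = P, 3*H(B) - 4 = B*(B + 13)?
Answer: -10681/3 + 404*√2/3 ≈ -3369.9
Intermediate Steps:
H(B) = 4/3 + B*(13 + B)/3 (H(B) = 4/3 + (B*(B + 13))/3 = 4/3 + (B*(13 + B))/3 = 4/3 + B*(13 + B)/3)
k(p) = -1
b(g) = √(-1 + g) (b(g) = √(g - 1) = √(-1 + g))
(-52 + b(9))*H(9) - 59 = (-52 + √(-1 + 9))*(4/3 + (⅓)*9² + (13/3)*9) - 59 = (-52 + √8)*(4/3 + (⅓)*81 + 39) - 59 = (-52 + 2*√2)*(4/3 + 27 + 39) - 59 = (-52 + 2*√2)*(202/3) - 59 = (-10504/3 + 404*√2/3) - 59 = -10681/3 + 404*√2/3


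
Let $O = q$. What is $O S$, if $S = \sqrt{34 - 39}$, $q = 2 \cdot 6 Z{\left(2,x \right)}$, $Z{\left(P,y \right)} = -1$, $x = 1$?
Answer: $- 12 i \sqrt{5} \approx - 26.833 i$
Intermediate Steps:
$q = -12$ ($q = 2 \cdot 6 \left(-1\right) = 12 \left(-1\right) = -12$)
$O = -12$
$S = i \sqrt{5}$ ($S = \sqrt{-5} = i \sqrt{5} \approx 2.2361 i$)
$O S = - 12 i \sqrt{5}$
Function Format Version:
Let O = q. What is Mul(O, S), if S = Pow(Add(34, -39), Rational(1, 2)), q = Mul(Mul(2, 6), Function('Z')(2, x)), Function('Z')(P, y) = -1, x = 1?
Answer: Mul(-12, I, Pow(5, Rational(1, 2))) ≈ Mul(-26.833, I)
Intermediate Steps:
q = -12 (q = Mul(Mul(2, 6), -1) = Mul(12, -1) = -12)
O = -12
S = Mul(I, Pow(5, Rational(1, 2))) (S = Pow(-5, Rational(1, 2)) = Mul(I, Pow(5, Rational(1, 2))) ≈ Mul(2.2361, I))
Mul(O, S) = Mul(-12, Mul(I, Pow(5, Rational(1, 2)))) = Mul(-12, I, Pow(5, Rational(1, 2)))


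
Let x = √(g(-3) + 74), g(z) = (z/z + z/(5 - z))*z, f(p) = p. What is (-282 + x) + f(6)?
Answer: -276 + √1154/4 ≈ -267.51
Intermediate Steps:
g(z) = z*(1 + z/(5 - z)) (g(z) = (1 + z/(5 - z))*z = z*(1 + z/(5 - z)))
x = √1154/4 (x = √(-5*(-3)/(-5 - 3) + 74) = √(-5*(-3)/(-8) + 74) = √(-5*(-3)*(-⅛) + 74) = √(-15/8 + 74) = √(577/8) = √1154/4 ≈ 8.4926)
(-282 + x) + f(6) = (-282 + √1154/4) + 6 = -276 + √1154/4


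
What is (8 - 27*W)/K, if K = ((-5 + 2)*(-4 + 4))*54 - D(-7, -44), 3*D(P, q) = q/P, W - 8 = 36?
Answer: 6195/11 ≈ 563.18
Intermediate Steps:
W = 44 (W = 8 + 36 = 44)
D(P, q) = q/(3*P) (D(P, q) = (q/P)/3 = q/(3*P))
K = -44/21 (K = ((-5 + 2)*(-4 + 4))*54 - (-44)/(3*(-7)) = -3*0*54 - (-44)*(-1)/(3*7) = 0*54 - 1*44/21 = 0 - 44/21 = -44/21 ≈ -2.0952)
(8 - 27*W)/K = (8 - 27*44)/(-44/21) = (8 - 1188)*(-21/44) = -1180*(-21/44) = 6195/11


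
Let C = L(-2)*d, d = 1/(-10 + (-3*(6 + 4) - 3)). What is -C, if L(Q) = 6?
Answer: 6/43 ≈ 0.13953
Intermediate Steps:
d = -1/43 (d = 1/(-10 + (-3*10 - 3)) = 1/(-10 + (-30 - 3)) = 1/(-10 - 33) = 1/(-43) = -1/43 ≈ -0.023256)
C = -6/43 (C = 6*(-1/43) = -6/43 ≈ -0.13953)
-C = -1*(-6/43) = 6/43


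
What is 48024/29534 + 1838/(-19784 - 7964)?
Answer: 319571615/204877358 ≈ 1.5598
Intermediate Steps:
48024/29534 + 1838/(-19784 - 7964) = 48024*(1/29534) + 1838/(-27748) = 24012/14767 + 1838*(-1/27748) = 24012/14767 - 919/13874 = 319571615/204877358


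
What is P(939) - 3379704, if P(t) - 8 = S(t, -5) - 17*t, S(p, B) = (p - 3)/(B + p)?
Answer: -1585772285/467 ≈ -3.3957e+6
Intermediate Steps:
S(p, B) = (-3 + p)/(B + p)
P(t) = 8 - 17*t + (-3 + t)/(-5 + t) (P(t) = 8 + ((-3 + t)/(-5 + t) - 17*t) = 8 + (-17*t + (-3 + t)/(-5 + t)) = 8 - 17*t + (-3 + t)/(-5 + t))
P(939) - 3379704 = (-43 - 17*939² + 94*939)/(-5 + 939) - 3379704 = (-43 - 17*881721 + 88266)/934 - 3379704 = (-43 - 14989257 + 88266)/934 - 3379704 = (1/934)*(-14901034) - 3379704 = -7450517/467 - 3379704 = -1585772285/467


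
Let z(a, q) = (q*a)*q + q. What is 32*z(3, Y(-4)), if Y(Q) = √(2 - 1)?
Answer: 128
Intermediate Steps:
Y(Q) = 1 (Y(Q) = √1 = 1)
z(a, q) = q + a*q² (z(a, q) = (a*q)*q + q = a*q² + q = q + a*q²)
32*z(3, Y(-4)) = 32*(1*(1 + 3*1)) = 32*(1*(1 + 3)) = 32*(1*4) = 32*4 = 128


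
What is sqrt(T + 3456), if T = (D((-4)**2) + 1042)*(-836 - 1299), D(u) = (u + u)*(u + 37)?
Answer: I*sqrt(5842174) ≈ 2417.1*I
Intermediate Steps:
D(u) = 2*u*(37 + u) (D(u) = (2*u)*(37 + u) = 2*u*(37 + u))
T = -5845630 (T = (2*(-4)**2*(37 + (-4)**2) + 1042)*(-836 - 1299) = (2*16*(37 + 16) + 1042)*(-2135) = (2*16*53 + 1042)*(-2135) = (1696 + 1042)*(-2135) = 2738*(-2135) = -5845630)
sqrt(T + 3456) = sqrt(-5845630 + 3456) = sqrt(-5842174) = I*sqrt(5842174)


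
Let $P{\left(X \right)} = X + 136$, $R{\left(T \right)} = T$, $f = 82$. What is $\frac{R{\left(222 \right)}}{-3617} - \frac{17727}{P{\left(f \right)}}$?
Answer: $- \frac{64166955}{788506} \approx -81.378$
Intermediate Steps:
$P{\left(X \right)} = 136 + X$
$\frac{R{\left(222 \right)}}{-3617} - \frac{17727}{P{\left(f \right)}} = \frac{222}{-3617} - \frac{17727}{136 + 82} = 222 \left(- \frac{1}{3617}\right) - \frac{17727}{218} = - \frac{222}{3617} - \frac{17727}{218} = - \frac{64166955}{788506}$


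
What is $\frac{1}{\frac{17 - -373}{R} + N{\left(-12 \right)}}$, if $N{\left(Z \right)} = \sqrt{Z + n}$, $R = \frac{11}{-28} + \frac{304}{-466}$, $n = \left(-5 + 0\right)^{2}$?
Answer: $- \frac{148290520}{55326182271} - \frac{5166529 \sqrt{13}}{719240369523} \approx -0.0027062$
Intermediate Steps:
$n = 25$ ($n = \left(-5\right)^{2} = 25$)
$R = - \frac{6819}{6524}$ ($R = 11 \left(- \frac{1}{28}\right) + 304 \left(- \frac{1}{466}\right) = - \frac{11}{28} - \frac{152}{233} = - \frac{6819}{6524} \approx -1.0452$)
$N{\left(Z \right)} = \sqrt{25 + Z}$ ($N{\left(Z \right)} = \sqrt{Z + 25} = \sqrt{25 + Z}$)
$\frac{1}{\frac{17 - -373}{R} + N{\left(-12 \right)}} = \frac{1}{\frac{17 - -373}{- \frac{6819}{6524}} + \sqrt{25 - 12}} = \frac{1}{\left(17 + 373\right) \left(- \frac{6524}{6819}\right) + \sqrt{13}} = \frac{1}{390 \left(- \frac{6524}{6819}\right) + \sqrt{13}} = \frac{1}{- \frac{848120}{2273} + \sqrt{13}}$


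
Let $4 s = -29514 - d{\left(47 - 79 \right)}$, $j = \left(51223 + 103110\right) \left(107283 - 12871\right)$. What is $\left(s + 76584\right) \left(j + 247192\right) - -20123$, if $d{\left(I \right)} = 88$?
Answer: $1008082075952321$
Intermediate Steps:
$j = 14570887196$ ($j = 154333 \cdot 94412 = 14570887196$)
$s = - \frac{14801}{2}$ ($s = \frac{-29514 - 88}{4} = \frac{1}{4} \left(-29602\right) = - \frac{14801}{2} \approx -7400.5$)
$\left(s + 76584\right) \left(j + 247192\right) - -20123 = \left(- \frac{14801}{2} + 76584\right) \left(14570887196 + 247192\right) - -20123 = \frac{138367}{2} \cdot 14571134388 + 20123 = 1008082075932198 + 20123 = 1008082075952321$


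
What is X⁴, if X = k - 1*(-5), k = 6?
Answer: 14641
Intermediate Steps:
X = 11 (X = 6 - 1*(-5) = 6 + 5 = 11)
X⁴ = 11⁴ = 14641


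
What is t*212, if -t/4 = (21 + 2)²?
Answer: -448592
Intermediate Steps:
t = -2116 (t = -4*(21 + 2)² = -4*23² = -4*529 = -2116)
t*212 = -2116*212 = -448592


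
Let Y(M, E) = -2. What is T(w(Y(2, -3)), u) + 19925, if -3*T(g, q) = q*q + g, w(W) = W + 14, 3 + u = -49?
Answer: 57059/3 ≈ 19020.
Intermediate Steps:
u = -52 (u = -3 - 49 = -52)
w(W) = 14 + W
T(g, q) = -g/3 - q²/3 (T(g, q) = -(q*q + g)/3 = -(q² + g)/3 = -(g + q²)/3 = -g/3 - q²/3)
T(w(Y(2, -3)), u) + 19925 = (-(14 - 2)/3 - ⅓*(-52)²) + 19925 = (-⅓*12 - ⅓*2704) + 19925 = (-4 - 2704/3) + 19925 = -2716/3 + 19925 = 57059/3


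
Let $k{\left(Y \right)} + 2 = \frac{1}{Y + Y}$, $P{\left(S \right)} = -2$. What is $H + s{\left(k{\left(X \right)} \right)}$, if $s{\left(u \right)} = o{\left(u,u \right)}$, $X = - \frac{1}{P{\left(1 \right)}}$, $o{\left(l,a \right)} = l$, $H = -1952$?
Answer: $-1953$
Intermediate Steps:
$X = \frac{1}{2}$ ($X = - \frac{1}{-2} = \left(-1\right) \left(- \frac{1}{2}\right) = \frac{1}{2} \approx 0.5$)
$k{\left(Y \right)} = -2 + \frac{1}{2 Y}$ ($k{\left(Y \right)} = -2 + \frac{1}{Y + Y} = -2 + \frac{1}{2 Y}$)
$s{\left(u \right)} = u$
$H + s{\left(k{\left(X \right)} \right)} = -1952 - \left(2 - \frac{\frac{1}{\frac{1}{2}}}{2}\right) = -1952 + \left(-2 + \frac{1}{2} \cdot 2\right) = -1952 + \left(-2 + 1\right) = -1952 - 1 = -1953$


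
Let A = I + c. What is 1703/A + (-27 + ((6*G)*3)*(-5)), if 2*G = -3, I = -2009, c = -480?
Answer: 2039/19 ≈ 107.32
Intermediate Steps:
G = -3/2 (G = (1/2)*(-3) = -3/2 ≈ -1.5000)
A = -2489 (A = -2009 - 480 = -2489)
1703/A + (-27 + ((6*G)*3)*(-5)) = 1703/(-2489) + (-27 + ((6*(-3/2))*3)*(-5)) = 1703*(-1/2489) + (-27 - 9*3*(-5)) = -13/19 + (-27 - 27*(-5)) = -13/19 + (-27 + 135) = -13/19 + 108 = 2039/19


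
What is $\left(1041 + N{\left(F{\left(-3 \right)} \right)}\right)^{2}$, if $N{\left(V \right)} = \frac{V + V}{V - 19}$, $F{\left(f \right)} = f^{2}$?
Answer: $\frac{26998416}{25} \approx 1.0799 \cdot 10^{6}$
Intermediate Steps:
$N{\left(V \right)} = \frac{2 V}{-19 + V}$
$\left(1041 + N{\left(F{\left(-3 \right)} \right)}\right)^{2} = \left(1041 + \frac{2 \left(-3\right)^{2}}{-19 + \left(-3\right)^{2}}\right)^{2} = \left(1041 + 2 \cdot 9 \frac{1}{-19 + 9}\right)^{2} = \left(1041 + 2 \cdot 9 \frac{1}{-10}\right)^{2} = \left(1041 + 2 \cdot 9 \left(- \frac{1}{10}\right)\right)^{2} = \left(1041 - \frac{9}{5}\right)^{2} = \left(\frac{5196}{5}\right)^{2} = \frac{26998416}{25}$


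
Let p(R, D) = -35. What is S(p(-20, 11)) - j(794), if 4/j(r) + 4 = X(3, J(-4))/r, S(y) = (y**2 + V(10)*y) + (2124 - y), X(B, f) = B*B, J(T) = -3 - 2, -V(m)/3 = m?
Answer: 14045654/3167 ≈ 4435.0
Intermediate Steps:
V(m) = -3*m
J(T) = -5
X(B, f) = B**2
S(y) = 2124 + y**2 - 31*y (S(y) = (y**2 + (-3*10)*y) + (2124 - y) = (y**2 - 30*y) + (2124 - y) = 2124 + y**2 - 31*y)
j(r) = 4/(-4 + 9/r) (j(r) = 4/(-4 + 3**2/r) = 4/(-4 + 9/r))
S(p(-20, 11)) - j(794) = (2124 + (-35)**2 - 31*(-35)) - (-4)*794/(-9 + 4*794) = (2124 + 1225 + 1085) - (-4)*794/(-9 + 3176) = 4434 - (-4)*794/3167 = 4434 - 1*(-3176/3167) = 4434 + 3176/3167 = 14045654/3167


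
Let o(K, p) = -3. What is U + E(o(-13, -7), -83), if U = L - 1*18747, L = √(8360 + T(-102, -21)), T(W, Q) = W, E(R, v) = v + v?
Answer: -18913 + √8258 ≈ -18822.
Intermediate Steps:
E(R, v) = 2*v
L = √8258 (L = √(8360 - 102) = √8258 ≈ 90.874)
U = -18747 + √8258 (U = √8258 - 1*18747 = √8258 - 18747 = -18747 + √8258 ≈ -18656.)
U + E(o(-13, -7), -83) = (-18747 + √8258) + 2*(-83) = (-18747 + √8258) - 166 = -18913 + √8258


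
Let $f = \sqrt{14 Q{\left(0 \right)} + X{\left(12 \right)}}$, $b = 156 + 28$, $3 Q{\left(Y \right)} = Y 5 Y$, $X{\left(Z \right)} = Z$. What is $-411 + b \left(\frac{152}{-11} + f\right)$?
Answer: $- \frac{32489}{11} + 368 \sqrt{3} \approx -2316.2$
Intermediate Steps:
$Q{\left(Y \right)} = \frac{5 Y^{2}}{3}$ ($Q{\left(Y \right)} = \frac{Y 5 Y}{3} = \frac{5 Y Y}{3} = \frac{5 Y^{2}}{3}$)
$b = 184$
$f = 2 \sqrt{3}$ ($f = \sqrt{14 \frac{5 \cdot 0^{2}}{3} + 12} = \sqrt{14 \cdot \frac{5}{3} \cdot 0 + 12} = \sqrt{14 \cdot 0 + 12} = \sqrt{0 + 12} = \sqrt{12} = 2 \sqrt{3} \approx 3.4641$)
$-411 + b \left(\frac{152}{-11} + f\right) = -411 + 184 \left(\frac{152}{-11} + 2 \sqrt{3}\right) = -411 + 184 \left(152 \left(- \frac{1}{11}\right) + 2 \sqrt{3}\right) = -411 + 184 \left(- \frac{152}{11} + 2 \sqrt{3}\right) = -411 - \left(\frac{27968}{11} - 368 \sqrt{3}\right) = - \frac{32489}{11} + 368 \sqrt{3}$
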